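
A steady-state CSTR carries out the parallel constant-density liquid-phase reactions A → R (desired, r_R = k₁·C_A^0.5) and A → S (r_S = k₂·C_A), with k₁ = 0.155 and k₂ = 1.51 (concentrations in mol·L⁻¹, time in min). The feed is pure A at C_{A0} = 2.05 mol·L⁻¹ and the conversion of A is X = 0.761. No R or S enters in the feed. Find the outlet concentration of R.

Exit C_A = C_{A0}(1−X) = 2.05×0.239 = 0.4899 mol·L⁻¹.
Rates in a CSTR are evaluated at the outlet concentration: r_R = 0.155×0.4899^0.5 = 0.1085, r_S = 1.51×0.4899 = 0.7398.
Fraction of consumed A going to R: r_R/(r_R+r_S) = 0.1279.
C_R = 0.1279·C_{A0}·X = 0.1279×2.05×0.761 = 0.200 mol·L⁻¹.

0.200 mol·L⁻¹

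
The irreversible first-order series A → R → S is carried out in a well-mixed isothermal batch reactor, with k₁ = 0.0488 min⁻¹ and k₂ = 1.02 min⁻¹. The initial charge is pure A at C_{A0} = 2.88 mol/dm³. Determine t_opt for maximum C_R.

The intermediate peaks when r₁ = r₂, i.e. k₁e^(−k₁t) = k₂e^(−k₂t), giving t_opt = ln(k₂/k₁)/(k₂−k₁).
= ln(1.02/0.0488)/(1.02−0.0488) = ln(20.90)/0.9712 = 3.040/0.9712 = 3.13 min.

3.13 min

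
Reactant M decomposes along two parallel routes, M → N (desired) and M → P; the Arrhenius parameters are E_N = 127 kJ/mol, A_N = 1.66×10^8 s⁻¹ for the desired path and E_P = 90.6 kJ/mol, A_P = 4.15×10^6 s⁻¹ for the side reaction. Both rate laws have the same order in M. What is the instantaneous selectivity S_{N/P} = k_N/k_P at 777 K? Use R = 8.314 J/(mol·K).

With equal orders, S_{N/P} = k_N/k_P = (A_N/A_P)·exp[(E_P−E_N)/(RT)].
(E_P−E_N)/(RT) = (90.6−127)×10³/(8.314×777) = -36400/6460 = -5.635.
k_N/k_P = (1.66×10^8/4.15×10^6)·exp(-5.635) = 40.00 × 0.003572 = 0.143.

0.143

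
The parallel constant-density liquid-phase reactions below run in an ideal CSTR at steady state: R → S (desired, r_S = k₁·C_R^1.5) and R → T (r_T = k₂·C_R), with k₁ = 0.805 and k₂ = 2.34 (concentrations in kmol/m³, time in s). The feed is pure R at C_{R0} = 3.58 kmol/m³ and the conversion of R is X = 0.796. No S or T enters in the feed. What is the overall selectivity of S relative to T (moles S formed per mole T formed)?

Exit C_R = C_{R0}(1−X) = 3.58×0.204 = 0.7303 kmol/m³.
In a CSTR the entire volume is at exit conditions, so r_S = 0.805×0.7303^1.5 = 0.5024 and r_T = 2.34×0.7303 = 1.709.
Overall selectivity = C_S/C_T = r_Sτ/(r_Tτ) = r_S/r_T = 0.294.

0.294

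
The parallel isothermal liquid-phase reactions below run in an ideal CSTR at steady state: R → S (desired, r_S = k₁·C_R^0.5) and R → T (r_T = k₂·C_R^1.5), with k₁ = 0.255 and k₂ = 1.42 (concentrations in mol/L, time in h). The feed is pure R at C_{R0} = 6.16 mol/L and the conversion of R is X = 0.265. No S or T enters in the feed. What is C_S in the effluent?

Exit C_R = C_{R0}(1−X) = 6.16×0.735 = 4.528 mol/L.
A CSTR operates uniformly at the exit composition, giving r_S = 0.5426 and r_T = 13.68 (each k·C_R^n at C_R = 4.528).
Fraction of consumed R going to S: r_S/(r_S+r_T) = 0.03815.
C_S = 0.03815·C_{R0}·X = 0.03815×6.16×0.265 = 0.0623 mol/L.

0.0623 mol/L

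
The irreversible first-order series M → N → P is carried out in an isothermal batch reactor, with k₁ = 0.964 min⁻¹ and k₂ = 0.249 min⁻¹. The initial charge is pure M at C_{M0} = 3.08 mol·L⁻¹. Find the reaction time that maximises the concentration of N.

The intermediate peaks when r₁ = r₂, i.e. k₁e^(−k₁t) = k₂e^(−k₂t), giving t_opt = ln(k₂/k₁)/(k₂−k₁).
= ln(0.249/0.964)/(0.249−0.964) = ln(0.2583)/-0.7150 = -1.354/-0.7150 = 1.89 min.

1.89 min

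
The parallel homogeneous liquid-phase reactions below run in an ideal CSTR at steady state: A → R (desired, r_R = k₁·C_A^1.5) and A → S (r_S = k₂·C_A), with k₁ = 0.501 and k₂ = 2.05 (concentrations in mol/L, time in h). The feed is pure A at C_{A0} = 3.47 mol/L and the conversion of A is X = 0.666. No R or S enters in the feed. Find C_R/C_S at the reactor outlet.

Exit C_A = C_{A0}(1−X) = 3.47×0.334 = 1.159 mol/L.
A CSTR operates uniformly at the exit composition, giving r_R = 0.6251 and r_S = 2.376 (each k·C_A^n at C_A = 1.159).
Overall selectivity = C_R/C_S = r_Rτ/(r_Sτ) = r_R/r_S = 0.263.

0.263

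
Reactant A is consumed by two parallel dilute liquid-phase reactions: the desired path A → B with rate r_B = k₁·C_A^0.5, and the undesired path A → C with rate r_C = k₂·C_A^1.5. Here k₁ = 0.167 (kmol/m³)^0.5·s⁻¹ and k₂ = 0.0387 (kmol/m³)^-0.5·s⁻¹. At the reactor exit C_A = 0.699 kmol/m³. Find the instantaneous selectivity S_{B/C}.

S_{B/C} = r_B/r_C = (k₁·C_A^0.5)/(k₂·C_A^1.5) = (k₁/k₂)·C_A⁻¹.
= (0.167×0.6990^0.5) / (0.0387×0.6990^1.5) = 0.1396/0.02262 = 6.17.
The undesired path is higher order in A, so low C_A (CSTR or dilute feed) favours B.

6.17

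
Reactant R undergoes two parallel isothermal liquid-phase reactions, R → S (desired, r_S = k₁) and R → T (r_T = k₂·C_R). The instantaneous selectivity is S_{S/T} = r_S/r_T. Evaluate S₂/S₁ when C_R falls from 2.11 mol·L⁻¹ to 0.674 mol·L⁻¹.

S_{S/T} = (k₁/k₂)·C_R⁻¹, so S₂/S₁ = (C_{R,2}/C_{R,1})⁻¹.
= 2.11/0.674 = 3.13.

3.13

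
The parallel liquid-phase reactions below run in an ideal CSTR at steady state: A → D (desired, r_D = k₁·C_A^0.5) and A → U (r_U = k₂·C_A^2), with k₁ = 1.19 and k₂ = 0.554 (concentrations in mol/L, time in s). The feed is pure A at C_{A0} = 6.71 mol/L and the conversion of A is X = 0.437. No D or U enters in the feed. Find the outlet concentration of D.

0.664 mol/L

Exit C_A = C_{A0}(1−X) = 6.71×0.563 = 3.778 mol/L.
A CSTR operates uniformly at the exit composition, giving r_D = 2.313 and r_U = 7.906 (each k·C_A^n at C_A = 3.778).
Fraction of consumed A going to D: r_D/(r_D+r_U) = 0.2263.
C_D = 0.2263·C_{A0}·X = 0.2263×6.71×0.437 = 0.664 mol/L.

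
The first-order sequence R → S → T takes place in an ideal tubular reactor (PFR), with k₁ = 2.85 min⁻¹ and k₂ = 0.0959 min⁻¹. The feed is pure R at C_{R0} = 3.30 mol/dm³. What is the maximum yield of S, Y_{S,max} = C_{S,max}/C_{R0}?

0.889

Evaluating C_S at τ_opt = ln(k₂/k₁)/(k₂−k₁) gives C_{S,max}/C_{R0} = (k₁/k₂)^[k₂/(k₂−k₁)].
= (2.85/0.0959)^(0.0959/(0.0959−2.85)) = (29.72)^(-0.03482) = 0.8886.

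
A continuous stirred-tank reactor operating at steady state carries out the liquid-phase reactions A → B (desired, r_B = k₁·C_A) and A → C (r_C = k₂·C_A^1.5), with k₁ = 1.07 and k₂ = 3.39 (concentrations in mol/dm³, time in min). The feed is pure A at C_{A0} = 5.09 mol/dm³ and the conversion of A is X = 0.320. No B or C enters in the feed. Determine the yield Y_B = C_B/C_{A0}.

Exit C_A = C_{A0}(1−X) = 5.09×0.680 = 3.461 mol/dm³.
In a CSTR the entire volume is at exit conditions, so r_B = 1.07×3.461 = 3.703 and r_C = 3.39×3.461^1.5 = 21.83.
Fraction of consumed A going to B: r_B/(r_B+r_C) = 0.1450.
C_B = 0.1450·C_{A0}·X = 0.1450×5.09×0.320 = 0.236 mol/dm³; Y_B = C_B/C_{A0} = 0.0464.

0.0464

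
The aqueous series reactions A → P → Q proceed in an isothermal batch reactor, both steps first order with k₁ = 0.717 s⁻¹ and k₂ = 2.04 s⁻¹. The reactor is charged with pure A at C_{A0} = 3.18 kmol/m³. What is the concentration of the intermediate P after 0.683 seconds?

The intermediate concentration in a first-order A→B→C sequence is C_P = k₁C_{A0}(e^(−k₁t) − e^(−k₂t))/(k₂−k₁).
e^(−k₁t) = e^(−0.717×0.683) = e^(−0.4897) = 0.6128; e^(−k₂t) = e^(−1.393) = 0.2482.
C_P = 0.717×3.18/(2.04−0.717) × (0.6128−0.2482) = 1.723×0.3646 = 0.6283 kmol/m³.

0.628 kmol/m³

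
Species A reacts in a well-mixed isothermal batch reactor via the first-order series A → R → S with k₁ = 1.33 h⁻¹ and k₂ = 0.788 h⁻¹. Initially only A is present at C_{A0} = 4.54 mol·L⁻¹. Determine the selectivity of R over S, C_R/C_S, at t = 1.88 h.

0.635

Solving the coupled first-order balances gives C_R(t) = [k₁/(k₂−k₁)]·C_{A0}·(e^(−k₁t) − e^(−k₂t)).
e^(−k₁t) = e^(−1.33×1.88) = e^(−2.500) = 0.08205; e^(−k₂t) = e^(−1.481) = 0.2273.
C_R = 1.33×4.54/(0.788−1.33) × (0.08205−0.2273) = (-11.14)×(-0.1453) = 1.618 mol·L⁻¹.
C_A = C_{A0}e^(−k₁t) = 0.3725 mol·L⁻¹, so C_S = C_{A0}−C_A−C_R = 2.549 mol·L⁻¹; C_R/C_S = 0.635.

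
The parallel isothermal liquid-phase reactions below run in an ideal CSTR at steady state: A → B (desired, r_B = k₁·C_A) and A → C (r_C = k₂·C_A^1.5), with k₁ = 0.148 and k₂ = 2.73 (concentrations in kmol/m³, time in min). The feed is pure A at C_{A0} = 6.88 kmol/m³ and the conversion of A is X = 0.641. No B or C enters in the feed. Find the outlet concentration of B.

Exit C_A = C_{A0}(1−X) = 6.88×0.359 = 2.470 kmol/m³.
A CSTR operates uniformly at the exit composition, giving r_B = 0.3655 and r_C = 10.60 (each k·C_A^n at C_A = 2.470).
Fraction of consumed A going to B: r_B/(r_B+r_C) = 0.03334.
C_B = 0.03334·C_{A0}·X = 0.03334×6.88×0.641 = 0.147 kmol/m³.

0.147 kmol/m³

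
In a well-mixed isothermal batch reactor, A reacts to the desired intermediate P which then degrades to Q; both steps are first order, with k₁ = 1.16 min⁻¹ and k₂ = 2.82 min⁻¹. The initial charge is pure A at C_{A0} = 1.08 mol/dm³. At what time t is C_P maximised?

Setting dC_P/dt = 0 gives t_opt = ln(k₂/k₁)/(k₂−k₁).
= ln(2.82/1.16)/(2.82−1.16) = ln(2.431)/1.660 = 0.8883/1.660 = 0.535 min.

0.535 min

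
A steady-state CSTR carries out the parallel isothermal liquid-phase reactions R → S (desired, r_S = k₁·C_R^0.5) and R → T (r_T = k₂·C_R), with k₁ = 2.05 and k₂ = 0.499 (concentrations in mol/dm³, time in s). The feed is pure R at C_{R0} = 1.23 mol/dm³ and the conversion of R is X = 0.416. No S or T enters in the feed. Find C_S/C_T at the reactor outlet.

4.85

Exit C_R = C_{R0}(1−X) = 1.23×0.584 = 0.7183 mol/dm³.
A CSTR operates uniformly at the exit composition, giving r_S = 1.737 and r_T = 0.3584 (each k·C_R^n at C_R = 0.7183).
Overall selectivity = C_S/C_T = r_Sτ/(r_Tτ) = r_S/r_T = 4.85.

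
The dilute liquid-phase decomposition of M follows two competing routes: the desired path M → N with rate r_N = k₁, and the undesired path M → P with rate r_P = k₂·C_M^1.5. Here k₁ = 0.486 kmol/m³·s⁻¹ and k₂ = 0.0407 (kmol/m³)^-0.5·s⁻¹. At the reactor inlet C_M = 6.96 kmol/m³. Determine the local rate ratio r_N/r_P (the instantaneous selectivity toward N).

0.650

S_{N/P} = r_N/r_P = (k₁)/(k₂·C_M^1.5) = (k₁/k₂)·C_M^-1.5.
= (0.486) / (0.0407×6.960^1.5) = 0.4860/0.7473 = 0.650.
The undesired path is higher order in M, so low C_M (CSTR or dilute feed) favours N.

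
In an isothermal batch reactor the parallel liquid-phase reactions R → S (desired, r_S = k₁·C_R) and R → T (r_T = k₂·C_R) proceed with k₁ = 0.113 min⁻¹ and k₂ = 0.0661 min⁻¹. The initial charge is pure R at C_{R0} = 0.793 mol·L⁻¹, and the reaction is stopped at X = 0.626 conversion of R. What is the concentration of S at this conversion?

0.313 mol·L⁻¹

C_R = C_{R0}(1−X) = 0.2966 mol·L⁻¹.
Both paths are first order in R, so the instantaneous fraction to S is constant: dC_S/d(−C_R) = k₁/(k₁+k₂) = 0.6309.
C_S = 0.6309·(C_{R0}−C_R) = 0.6309×0.4964 = 0.313 mol·L⁻¹.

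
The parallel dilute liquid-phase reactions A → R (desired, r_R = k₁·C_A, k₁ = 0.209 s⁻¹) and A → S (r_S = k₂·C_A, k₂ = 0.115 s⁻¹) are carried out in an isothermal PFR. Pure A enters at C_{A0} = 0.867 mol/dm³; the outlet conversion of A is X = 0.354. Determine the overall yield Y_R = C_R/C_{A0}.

C_A = C_{A0}(1−X) = 0.5601 mol/dm³.
Both paths are first order in A, so the instantaneous fraction to R is constant: dC_R/d(−C_A) = k₁/(k₁+k₂) = 0.6451.
C_R = 0.6451·(C_{A0}−C_A) = 0.6451×0.3069 = 0.198 mol/dm³.
Y_R = C_R/C_{A0} = 0.1980/0.867 = 0.228.

0.228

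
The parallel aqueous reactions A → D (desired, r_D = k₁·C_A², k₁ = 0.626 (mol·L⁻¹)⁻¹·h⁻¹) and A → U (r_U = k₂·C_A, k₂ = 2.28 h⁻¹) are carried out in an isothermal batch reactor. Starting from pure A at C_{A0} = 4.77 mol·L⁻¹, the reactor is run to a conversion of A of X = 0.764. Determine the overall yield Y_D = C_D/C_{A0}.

C_A = C_{A0}(1−X) = 1.126 mol·L⁻¹.
Along a PFR/batch, dC_U/dC_A = −r_U/(r_D+r_U) = −k₂/(k₂+k₁·C_A).
Integrating from C_{A0} to C_A: C_U = (2.28/0.626)·ln[(2.28+0.626·4.77)/(2.28+0.626·1.13)] = 3.642·ln(5.266/2.985) = 2.068 mol·L⁻¹.
Then C_D = (C_{A0}−C_A) − C_U = 3.644 − 2.068 = 1.576 mol·L⁻¹.
Y_D = C_D/C_{A0} = 1.576/4.77 = 0.330.

0.330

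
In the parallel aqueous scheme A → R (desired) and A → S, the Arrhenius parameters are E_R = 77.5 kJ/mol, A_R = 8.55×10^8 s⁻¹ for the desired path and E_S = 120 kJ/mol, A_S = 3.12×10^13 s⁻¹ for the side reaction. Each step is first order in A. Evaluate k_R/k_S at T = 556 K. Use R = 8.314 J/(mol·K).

0.270

Since both paths have the same order in A, the concentration cancels and S_{R/S} = k_R/k_S = (A_R/A_S)·exp[(E_S−E_R)/(RT)].
(E_S−E_R)/(RT) = (120−77.5)×10³/(8.314×556) = 42500/4623 = 9.194.
k_R/k_S = (8.55×10^8/3.12×10^13)·exp(9.194) = 2.740×10^-5 × 9838 = 0.270.
Since E_R < E_S, lowering the temperature improves selectivity toward R.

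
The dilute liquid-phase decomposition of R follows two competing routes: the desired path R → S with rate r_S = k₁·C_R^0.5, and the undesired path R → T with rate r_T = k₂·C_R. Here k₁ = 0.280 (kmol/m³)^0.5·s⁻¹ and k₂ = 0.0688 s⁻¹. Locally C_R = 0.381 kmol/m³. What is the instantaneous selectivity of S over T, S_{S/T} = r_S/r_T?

6.59

S_{S/T} = r_S/r_T = (k₁·C_R^0.5)/(k₂·C_R) = (k₁/k₂)·C_R^-0.5.
= (0.280×0.3810^0.5) / (0.0688×0.3810) = 0.1728/0.02621 = 6.59.
The undesired path is higher order in R, so low C_R (CSTR or dilute feed) favours S.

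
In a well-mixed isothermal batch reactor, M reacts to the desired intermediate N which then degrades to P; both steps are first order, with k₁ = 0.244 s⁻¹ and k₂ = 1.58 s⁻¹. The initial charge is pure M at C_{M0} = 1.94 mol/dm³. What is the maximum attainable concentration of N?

At the optimum, C_{N,max}/C_{M0} = (k₁/k₂)^[k₂/(k₂−k₁)].
= (0.244/1.58)^(1.58/(1.58−0.244)) = (0.1544)^(1.183) = 0.1098.
C_{N,max} = 0.1098×1.94 = 0.213 mol/dm³.

0.213 mol/dm³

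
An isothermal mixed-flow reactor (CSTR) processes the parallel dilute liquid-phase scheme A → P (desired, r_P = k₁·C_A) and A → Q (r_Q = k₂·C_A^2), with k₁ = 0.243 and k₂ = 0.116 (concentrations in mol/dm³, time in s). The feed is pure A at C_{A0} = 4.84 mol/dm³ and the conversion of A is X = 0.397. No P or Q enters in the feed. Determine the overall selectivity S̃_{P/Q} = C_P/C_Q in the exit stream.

0.718

Exit C_A = C_{A0}(1−X) = 4.84×0.603 = 2.919 mol/dm³.
Rates in a CSTR are evaluated at the outlet concentration: r_P = 0.243×2.919 = 0.7092, r_Q = 0.116×2.919^2 = 0.9881.
Overall selectivity = C_P/C_Q = r_Pτ/(r_Qτ) = r_P/r_Q = 0.718.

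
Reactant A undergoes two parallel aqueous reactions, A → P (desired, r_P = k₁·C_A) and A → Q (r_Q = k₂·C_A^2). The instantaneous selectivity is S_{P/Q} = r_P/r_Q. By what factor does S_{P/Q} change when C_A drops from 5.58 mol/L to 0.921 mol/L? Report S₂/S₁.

6.06

S_{P/Q} = (k₁/k₂)·C_A⁻¹, so S₂/S₁ = (C_{A,2}/C_{A,1})⁻¹.
= 5.58/0.921 = 6.06.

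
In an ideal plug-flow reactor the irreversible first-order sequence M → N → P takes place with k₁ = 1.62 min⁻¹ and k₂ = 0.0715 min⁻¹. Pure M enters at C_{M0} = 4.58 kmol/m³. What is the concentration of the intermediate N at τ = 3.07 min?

3.81 kmol/m³

For first-order series with pure M initially, C_N(τ) = k₁C_{M0}/(k₂−k₁)·(e^(−k₁τ) − e^(−k₂τ)).
e^(−k₁τ) = e^(−1.62×3.07) = e^(−4.973) = 0.006920; e^(−k₂τ) = e^(−0.2195) = 0.8029.
C_N = 1.62×4.58/(0.0715−1.62) × (0.006920−0.8029) = (-4.791)×(-0.7960) = 3.814 kmol/m³.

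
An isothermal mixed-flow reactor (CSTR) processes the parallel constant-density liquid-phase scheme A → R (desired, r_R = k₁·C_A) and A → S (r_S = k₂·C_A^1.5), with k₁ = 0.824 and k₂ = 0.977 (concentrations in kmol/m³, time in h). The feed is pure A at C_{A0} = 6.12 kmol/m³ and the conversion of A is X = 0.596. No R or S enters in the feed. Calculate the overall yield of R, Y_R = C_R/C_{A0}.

0.208

Exit C_A = C_{A0}(1−X) = 6.12×0.404 = 2.472 kmol/m³.
Rates in a CSTR are evaluated at the outlet concentration: r_R = 0.824×2.472 = 2.037, r_S = 0.977×2.472^1.5 = 3.798.
Fraction of consumed A going to R: r_R/(r_R+r_S) = 0.3491.
C_R = 0.3491·C_{A0}·X = 0.3491×6.12×0.596 = 1.27 kmol/m³; Y_R = C_R/C_{A0} = 0.208.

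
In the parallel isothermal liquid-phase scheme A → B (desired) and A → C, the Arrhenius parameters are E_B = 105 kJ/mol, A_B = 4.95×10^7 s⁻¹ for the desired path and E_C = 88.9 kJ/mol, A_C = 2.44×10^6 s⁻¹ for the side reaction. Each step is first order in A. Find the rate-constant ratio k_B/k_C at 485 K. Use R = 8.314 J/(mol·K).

0.374

With equal orders, S_{B/C} = k_B/k_C = (A_B/A_C)·exp[(E_C−E_B)/(RT)].
(E_C−E_B)/(RT) = (88.9−105)×10³/(8.314×485) = -16100/4032 = -3.993.
k_B/k_C = (4.95×10^7/2.44×10^6)·exp(-3.993) = 20.29 × 0.01845 = 0.374.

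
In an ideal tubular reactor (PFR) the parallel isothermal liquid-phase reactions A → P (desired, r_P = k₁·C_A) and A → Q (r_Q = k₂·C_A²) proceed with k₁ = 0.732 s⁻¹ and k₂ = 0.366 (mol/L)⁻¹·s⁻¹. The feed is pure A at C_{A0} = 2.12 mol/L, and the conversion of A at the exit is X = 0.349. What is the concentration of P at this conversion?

C_A = C_{A0}(1−X) = 1.380 mol/L.
Along a PFR/batch, dC_P/dC_A = −r_P/(r_P+r_Q) = −k₁/(k₁+k₂·C_A).
Integrating from C_{A0} to C_A: C_P = (0.732/0.366)·ln[(0.732+0.366·2.12)/(0.732+0.366·1.38)] = 2.000·ln(1.508/1.237) = 0.3959 mol/L.

0.396 mol/L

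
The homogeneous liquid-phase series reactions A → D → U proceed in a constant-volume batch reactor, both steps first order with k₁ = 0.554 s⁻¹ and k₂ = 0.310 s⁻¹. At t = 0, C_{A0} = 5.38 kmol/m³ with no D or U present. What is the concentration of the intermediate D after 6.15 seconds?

Solving the coupled first-order balances gives C_D(t) = [k₁/(k₂−k₁)]·C_{A0}·(e^(−k₁t) − e^(−k₂t)).
e^(−k₁t) = e^(−0.554×6.15) = e^(−3.407) = 0.03314; e^(−k₂t) = e^(−1.907) = 0.1486.
C_D = 0.554×5.38/(0.310−0.554) × (0.03314−0.1486) = (-12.22)×(-0.1155) = 1.410 kmol/m³.

1.41 kmol/m³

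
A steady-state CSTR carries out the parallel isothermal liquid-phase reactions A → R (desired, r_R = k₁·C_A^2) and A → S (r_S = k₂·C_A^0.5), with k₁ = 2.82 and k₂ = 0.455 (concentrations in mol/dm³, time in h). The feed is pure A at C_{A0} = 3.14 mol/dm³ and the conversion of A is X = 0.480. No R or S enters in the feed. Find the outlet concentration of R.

1.40 mol/dm³

Exit C_A = C_{A0}(1−X) = 3.14×0.520 = 1.633 mol/dm³.
A CSTR operates uniformly at the exit composition, giving r_R = 7.518 and r_S = 0.5814 (each k·C_A^n at C_A = 1.633).
Fraction of consumed A going to R: r_R/(r_R+r_S) = 0.9282.
C_R = 0.9282·C_{A0}·X = 0.9282×3.14×0.480 = 1.40 mol/dm³.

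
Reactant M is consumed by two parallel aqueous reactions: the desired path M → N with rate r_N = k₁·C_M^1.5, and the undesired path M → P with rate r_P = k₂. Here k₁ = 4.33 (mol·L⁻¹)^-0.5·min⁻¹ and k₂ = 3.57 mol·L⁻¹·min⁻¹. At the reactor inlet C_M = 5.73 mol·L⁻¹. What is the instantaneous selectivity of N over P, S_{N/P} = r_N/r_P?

S_{N/P} = r_N/r_P = (k₁·C_M^1.5)/(k₂) = (k₁/k₂)·C_M^1.5.
= (4.33×5.730^1.5) / (3.57) = 59.39/3.570 = 16.6.
Since the desired path is higher order in M, keeping C_M high (PFR or concentrated feed) favours N.

16.6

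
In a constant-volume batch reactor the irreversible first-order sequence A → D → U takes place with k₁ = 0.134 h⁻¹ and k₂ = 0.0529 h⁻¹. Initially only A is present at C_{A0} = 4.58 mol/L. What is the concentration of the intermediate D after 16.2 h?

2.35 mol/L

The intermediate concentration in a first-order A→B→C sequence is C_D = k₁C_{A0}(e^(−k₁t) − e^(−k₂t))/(k₂−k₁).
e^(−k₁t) = e^(−0.134×16.2) = e^(−2.171) = 0.1141; e^(−k₂t) = e^(−0.8570) = 0.4244.
C_D = 0.134×4.58/(0.0529−0.134) × (0.1141−0.4244) = (-7.567)×(-0.3104) = 2.349 mol/L.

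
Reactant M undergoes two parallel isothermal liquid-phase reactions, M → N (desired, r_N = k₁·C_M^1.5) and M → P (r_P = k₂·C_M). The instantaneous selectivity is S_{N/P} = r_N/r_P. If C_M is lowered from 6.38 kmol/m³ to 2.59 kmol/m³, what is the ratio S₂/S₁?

0.637

S_{N/P} = (k₁/k₂)·C_M^0.5, so S₂/S₁ = (C_{M,2}/C_{M,1})^0.5.
= (2.59/6.38)^0.5 = (0.4060)^0.5 = 0.637.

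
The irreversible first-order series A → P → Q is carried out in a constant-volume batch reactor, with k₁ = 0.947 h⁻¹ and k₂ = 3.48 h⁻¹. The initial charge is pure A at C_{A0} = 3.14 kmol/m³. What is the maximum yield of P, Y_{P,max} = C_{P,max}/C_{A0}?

For a first-order series the maximum intermediate yield is C_{P,max}/C_{A0} = (k₁/k₂)^[k₂/(k₂−k₁)].
= (0.947/3.48)^(3.48/(3.48−0.947)) = (0.2721)^(1.374) = 0.1673.

0.167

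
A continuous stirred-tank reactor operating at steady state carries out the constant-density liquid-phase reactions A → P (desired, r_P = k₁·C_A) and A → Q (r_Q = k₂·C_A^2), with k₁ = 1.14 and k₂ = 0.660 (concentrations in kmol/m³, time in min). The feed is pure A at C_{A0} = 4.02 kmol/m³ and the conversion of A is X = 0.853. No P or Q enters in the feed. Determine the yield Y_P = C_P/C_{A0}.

0.636

Exit C_A = C_{A0}(1−X) = 4.02×0.147 = 0.5909 kmol/m³.
A CSTR operates uniformly at the exit composition, giving r_P = 0.6737 and r_Q = 0.2305 (each k·C_A^n at C_A = 0.5909).
Fraction of consumed A going to P: r_P/(r_P+r_Q) = 0.7451.
C_P = 0.7451·C_{A0}·X = 0.7451×4.02×0.853 = 2.55 kmol/m³; Y_P = C_P/C_{A0} = 0.636.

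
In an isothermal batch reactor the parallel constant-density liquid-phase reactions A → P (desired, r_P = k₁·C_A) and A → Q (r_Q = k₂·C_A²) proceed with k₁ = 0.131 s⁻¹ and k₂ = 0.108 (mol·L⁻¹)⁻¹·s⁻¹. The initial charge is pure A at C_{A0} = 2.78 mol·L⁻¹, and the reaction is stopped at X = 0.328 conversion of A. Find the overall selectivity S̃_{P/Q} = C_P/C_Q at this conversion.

0.526

C_A = C_{A0}(1−X) = 1.868 mol·L⁻¹.
Along a PFR/batch, dC_P/dC_A = −r_P/(r_P+r_Q) = −k₁/(k₁+k₂·C_A).
Integrating from C_{A0} to C_A: C_P = (0.131/0.108)·ln[(0.131+0.108·2.78)/(0.131+0.108·1.87)] = 1.213·ln(0.4312/0.3328) = 0.3144 mol·L⁻¹.
C_Q = (C_{A0}−C_A)−C_P = 0.5974 mol·L⁻¹; S̃_{P/Q} = 0.3144/0.5974 = 0.526.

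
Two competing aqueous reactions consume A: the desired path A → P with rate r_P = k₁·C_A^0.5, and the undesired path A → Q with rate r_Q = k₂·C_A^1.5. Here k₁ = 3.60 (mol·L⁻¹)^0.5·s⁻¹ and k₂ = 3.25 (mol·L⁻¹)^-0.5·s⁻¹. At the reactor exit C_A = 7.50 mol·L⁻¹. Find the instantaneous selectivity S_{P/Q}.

S_{P/Q} = r_P/r_Q = (k₁·C_A^0.5)/(k₂·C_A^1.5) = (k₁/k₂)·C_A⁻¹.
= (3.60×7.500^0.5) / (3.25×7.500^1.5) = 9.859/66.75 = 0.148.
The undesired path is higher order in A, so low C_A (CSTR or dilute feed) favours P.

0.148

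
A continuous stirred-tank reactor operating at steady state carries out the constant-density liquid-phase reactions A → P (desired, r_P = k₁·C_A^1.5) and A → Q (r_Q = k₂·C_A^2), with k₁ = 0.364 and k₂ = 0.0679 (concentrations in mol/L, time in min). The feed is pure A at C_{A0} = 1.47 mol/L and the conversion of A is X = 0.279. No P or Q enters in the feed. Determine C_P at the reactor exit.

0.344 mol/L

Exit C_A = C_{A0}(1−X) = 1.47×0.721 = 1.060 mol/L.
In a CSTR the entire volume is at exit conditions, so r_P = 0.364×1.060^1.5 = 0.3972 and r_Q = 0.0679×1.060^2 = 0.07627.
Fraction of consumed A going to P: r_P/(r_P+r_Q) = 0.8389.
C_P = 0.8389·C_{A0}·X = 0.8389×1.47×0.279 = 0.344 mol/L.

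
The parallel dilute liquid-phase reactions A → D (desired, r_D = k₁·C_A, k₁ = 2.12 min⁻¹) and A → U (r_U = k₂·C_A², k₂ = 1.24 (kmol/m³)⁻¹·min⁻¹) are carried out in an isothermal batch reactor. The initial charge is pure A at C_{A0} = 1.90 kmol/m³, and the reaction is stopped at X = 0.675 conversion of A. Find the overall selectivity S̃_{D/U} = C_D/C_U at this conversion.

C_A = C_{A0}(1−X) = 0.6175 kmol/m³.
Along a PFR/batch, dC_D/dC_A = −r_D/(r_D+r_U) = −k₁/(k₁+k₂·C_A).
Integrating from C_{A0} to C_A: C_D = (2.12/1.24)·ln[(2.12+1.24·1.90)/(2.12+1.24·0.617)] = 1.710·ln(4.476/2.886) = 0.7505 kmol/m³.
C_U = (C_{A0}−C_A)−C_D = 0.5320 kmol/m³; S̃_{D/U} = 0.7505/0.5320 = 1.41.

1.41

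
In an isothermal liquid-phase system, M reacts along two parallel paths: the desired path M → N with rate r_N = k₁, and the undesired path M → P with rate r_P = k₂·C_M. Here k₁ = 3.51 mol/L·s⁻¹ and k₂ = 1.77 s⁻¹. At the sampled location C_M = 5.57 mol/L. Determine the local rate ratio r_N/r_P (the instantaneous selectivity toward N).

0.356

S_{N/P} = r_N/r_P = (k₁)/(k₂·C_M) = (k₁/k₂)·C_M⁻¹.
= (3.51) / (1.77×5.570) = 3.510/9.859 = 0.356.
The undesired path is higher order in M, so low C_M (CSTR or dilute feed) favours N.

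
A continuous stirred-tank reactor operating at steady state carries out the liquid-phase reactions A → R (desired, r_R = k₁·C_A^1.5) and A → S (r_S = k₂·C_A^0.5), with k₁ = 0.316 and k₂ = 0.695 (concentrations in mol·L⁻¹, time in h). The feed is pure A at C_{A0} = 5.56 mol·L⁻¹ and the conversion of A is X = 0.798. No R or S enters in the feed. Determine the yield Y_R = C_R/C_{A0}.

0.270

Exit C_A = C_{A0}(1−X) = 5.56×0.202 = 1.123 mol·L⁻¹.
In a CSTR the entire volume is at exit conditions, so r_R = 0.316×1.123^1.5 = 0.3761 and r_S = 0.695×1.123^0.5 = 0.7365.
Fraction of consumed A going to R: r_R/(r_R+r_S) = 0.3380.
C_R = 0.3380·C_{A0}·X = 0.3380×5.56×0.798 = 1.50 mol·L⁻¹; Y_R = C_R/C_{A0} = 0.270.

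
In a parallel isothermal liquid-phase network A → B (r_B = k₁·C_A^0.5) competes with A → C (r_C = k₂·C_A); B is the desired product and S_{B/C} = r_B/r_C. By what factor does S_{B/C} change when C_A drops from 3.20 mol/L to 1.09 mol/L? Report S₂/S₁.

S_{B/C} = (k₁/k₂)·C_A^-0.5, so S₂/S₁ = (C_{A,2}/C_{A,1})^-0.5.
= (1.09/3.20)^(-0.5) = (0.3406)^(-0.5) = 1.71.

1.71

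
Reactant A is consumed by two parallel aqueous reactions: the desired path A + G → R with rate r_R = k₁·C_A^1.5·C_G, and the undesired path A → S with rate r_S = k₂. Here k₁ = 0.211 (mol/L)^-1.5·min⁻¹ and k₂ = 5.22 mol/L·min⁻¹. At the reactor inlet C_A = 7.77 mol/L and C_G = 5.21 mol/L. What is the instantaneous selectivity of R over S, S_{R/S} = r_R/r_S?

4.56

S_{R/S} = r_R/r_S = (k₁·C_A^1.5·C_G)/(k₂) = (k₁/k₂)·C_A^1.5·C_G.
= (0.211×7.770^1.5×5.210) / (5.22) = 23.81/5.220 = 4.56.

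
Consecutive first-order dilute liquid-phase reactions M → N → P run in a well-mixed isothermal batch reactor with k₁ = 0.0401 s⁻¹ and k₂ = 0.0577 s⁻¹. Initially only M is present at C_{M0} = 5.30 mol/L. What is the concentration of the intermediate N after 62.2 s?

0.663 mol/L

For first-order series with pure M initially, C_N(t) = k₁C_{M0}/(k₂−k₁)·(e^(−k₁t) − e^(−k₂t)).
e^(−k₁t) = e^(−0.0401×62.2) = e^(−2.494) = 0.08256; e^(−k₂t) = e^(−3.589) = 0.02763.
C_N = 0.0401×5.30/(0.0577−0.0401) × (0.08256−0.02763) = 12.08×0.05493 = 0.6633 mol/L.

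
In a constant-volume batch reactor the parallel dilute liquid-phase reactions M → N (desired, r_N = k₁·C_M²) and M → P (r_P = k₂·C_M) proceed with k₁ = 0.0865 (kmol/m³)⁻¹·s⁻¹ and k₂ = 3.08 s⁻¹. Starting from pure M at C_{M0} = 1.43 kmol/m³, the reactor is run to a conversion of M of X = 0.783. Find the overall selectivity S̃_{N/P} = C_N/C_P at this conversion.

C_M = C_{M0}(1−X) = 0.3103 kmol/m³.
Along a PFR/batch, dC_P/dC_M = −r_P/(r_N+r_P) = −k₂/(k₂+k₁·C_M).
Integrating from C_{M0} to C_M: C_P = (3.08/0.0865)·ln[(3.08+0.0865·1.43)/(3.08+0.0865·0.310)] = 35.61·ln(3.204/3.107) = 1.093 kmol/m³.
Then C_N = (C_{M0}−C_M) − C_P = 1.120 − 1.093 = 0.02662 kmol/m³.
S̃_{N/P} = C_N/C_P = 0.02662/1.093 = 0.0244.

0.0244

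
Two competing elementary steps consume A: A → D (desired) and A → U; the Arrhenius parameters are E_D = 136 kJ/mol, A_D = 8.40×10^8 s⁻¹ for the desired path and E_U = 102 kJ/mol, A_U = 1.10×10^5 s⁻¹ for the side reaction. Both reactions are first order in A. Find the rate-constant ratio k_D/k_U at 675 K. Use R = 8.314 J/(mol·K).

17.9

Since both paths have the same order in A, the concentration cancels and S_{D/U} = k_D/k_U = (A_D/A_U)·exp[(E_U−E_D)/(RT)].
(E_U−E_D)/(RT) = (102−136)×10³/(8.314×675) = -34000/5612 = -6.059.
k_D/k_U = (8.40×10^8/1.10×10^5)·exp(-6.059) = 7636 × 0.002338 = 17.9.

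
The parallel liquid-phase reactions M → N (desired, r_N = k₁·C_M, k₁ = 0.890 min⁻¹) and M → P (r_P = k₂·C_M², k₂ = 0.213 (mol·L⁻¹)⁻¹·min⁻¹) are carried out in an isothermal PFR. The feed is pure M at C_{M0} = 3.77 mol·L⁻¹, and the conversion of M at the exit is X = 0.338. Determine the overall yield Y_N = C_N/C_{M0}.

0.194

C_M = C_{M0}(1−X) = 2.496 mol·L⁻¹.
Along a PFR/batch, dC_N/dC_M = −r_N/(r_N+r_P) = −k₁/(k₁+k₂·C_M).
Integrating from C_{M0} to C_M: C_N = (0.890/0.213)·ln[(0.890+0.213·3.77)/(0.890+0.213·2.50)] = 4.178·ln(1.693/1.422) = 0.7301 mol·L⁻¹.
Y_N = C_N/C_{M0} = 0.7301/3.77 = 0.194.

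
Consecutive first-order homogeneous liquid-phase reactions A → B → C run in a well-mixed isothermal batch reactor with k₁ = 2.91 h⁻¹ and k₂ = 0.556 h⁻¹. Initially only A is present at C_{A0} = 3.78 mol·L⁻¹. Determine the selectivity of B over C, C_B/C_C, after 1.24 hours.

For first-order series with pure A initially, C_B(t) = k₁C_{A0}/(k₂−k₁)·(e^(−k₁t) − e^(−k₂t)).
e^(−k₁t) = e^(−2.91×1.24) = e^(−3.608) = 0.02710; e^(−k₂t) = e^(−0.6894) = 0.5019.
C_B = 2.91×3.78/(0.556−2.91) × (0.02710−0.5019) = (-4.673)×(-0.4748) = 2.218 mol·L⁻¹.
C_A = C_{A0}e^(−k₁t) = 0.1024 mol·L⁻¹, so C_C = C_{A0}−C_A−C_B = 1.459 mol·L⁻¹; C_B/C_C = 1.52.

1.52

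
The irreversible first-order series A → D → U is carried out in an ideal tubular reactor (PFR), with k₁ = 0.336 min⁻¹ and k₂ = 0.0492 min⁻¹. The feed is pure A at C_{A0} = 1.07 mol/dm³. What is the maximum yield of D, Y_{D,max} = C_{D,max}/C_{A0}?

0.719

At the optimum, C_{D,max}/C_{A0} = (k₁/k₂)^[k₂/(k₂−k₁)].
= (0.336/0.0492)^(0.0492/(0.0492−0.336)) = (6.829)^(-0.1715) = 0.7192.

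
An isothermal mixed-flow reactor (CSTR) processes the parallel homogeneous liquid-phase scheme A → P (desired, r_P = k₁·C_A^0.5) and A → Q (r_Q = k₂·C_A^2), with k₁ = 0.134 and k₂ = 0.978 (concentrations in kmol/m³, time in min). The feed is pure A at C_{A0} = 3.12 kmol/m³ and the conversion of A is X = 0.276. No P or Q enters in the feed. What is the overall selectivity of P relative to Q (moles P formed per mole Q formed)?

0.0404

Exit C_A = C_{A0}(1−X) = 3.12×0.724 = 2.259 kmol/m³.
Rates in a CSTR are evaluated at the outlet concentration: r_P = 0.134×2.259^0.5 = 0.2014, r_Q = 0.978×2.259^2 = 4.990.
Overall selectivity = C_P/C_Q = r_Pτ/(r_Qτ) = r_P/r_Q = 0.0404.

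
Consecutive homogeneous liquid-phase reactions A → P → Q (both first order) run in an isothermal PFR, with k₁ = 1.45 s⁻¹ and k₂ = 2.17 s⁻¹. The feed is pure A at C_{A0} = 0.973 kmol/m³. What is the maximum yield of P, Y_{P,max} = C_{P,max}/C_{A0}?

At the optimum, C_{P,max}/C_{A0} = (k₁/k₂)^[k₂/(k₂−k₁)].
= (1.45/2.17)^(2.17/(2.17−1.45)) = (0.6682)^(3.014) = 0.2967.

0.297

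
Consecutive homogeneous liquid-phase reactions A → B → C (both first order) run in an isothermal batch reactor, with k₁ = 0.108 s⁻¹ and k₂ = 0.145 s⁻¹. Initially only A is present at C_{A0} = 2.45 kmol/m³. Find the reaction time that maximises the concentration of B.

Setting dC_B/dt = 0 gives t_opt = ln(k₂/k₁)/(k₂−k₁).
= ln(0.145/0.108)/(0.145−0.108) = ln(1.343)/0.03700 = 0.2946/0.03700 = 7.96 s.

7.96 s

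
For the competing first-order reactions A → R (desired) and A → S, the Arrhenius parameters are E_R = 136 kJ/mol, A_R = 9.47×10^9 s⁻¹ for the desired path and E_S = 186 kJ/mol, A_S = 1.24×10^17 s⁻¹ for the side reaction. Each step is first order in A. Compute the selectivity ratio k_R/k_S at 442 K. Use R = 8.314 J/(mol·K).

0.0619

Since both paths have the same order in A, the concentration cancels and S_{R/S} = k_R/k_S = (A_R/A_S)·exp[(E_S−E_R)/(RT)].
(E_S−E_R)/(RT) = (186−136)×10³/(8.314×442) = 50000/3675 = 13.61.
k_R/k_S = (9.47×10^9/1.24×10^17)·exp(13.61) = 7.637×10^-8 × 8.112×10^5 = 0.0619.
Since E_R < E_S, lowering the temperature improves selectivity toward R.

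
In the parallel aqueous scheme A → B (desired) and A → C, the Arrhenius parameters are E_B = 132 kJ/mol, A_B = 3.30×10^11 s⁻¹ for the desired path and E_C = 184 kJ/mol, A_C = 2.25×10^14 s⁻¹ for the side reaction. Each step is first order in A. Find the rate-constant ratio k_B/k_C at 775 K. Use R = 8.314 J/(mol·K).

4.69

k_B/k_C = (A_B/A_C)·exp[−(E_B−E_C)/(RT)] = (A_B/A_C)·exp[(E_C−E_B)/(RT)].
(E_C−E_B)/(RT) = (184−132)×10³/(8.314×775) = 52000/6443 = 8.070.
k_B/k_C = (3.30×10^11/2.25×10^14)·exp(8.070) = 0.001467 × 3198 = 4.69.
Since E_B < E_C, lowering the temperature improves selectivity toward B.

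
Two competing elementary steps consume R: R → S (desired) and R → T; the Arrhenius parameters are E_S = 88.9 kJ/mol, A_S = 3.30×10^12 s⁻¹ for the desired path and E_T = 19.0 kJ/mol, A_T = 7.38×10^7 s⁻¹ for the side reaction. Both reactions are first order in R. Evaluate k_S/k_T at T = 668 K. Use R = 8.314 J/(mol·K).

Since both paths have the same order in R, the concentration cancels and S_{S/T} = k_S/k_T = (A_S/A_T)·exp[(E_T−E_S)/(RT)].
(E_T−E_S)/(RT) = (19.0−88.9)×10³/(8.314×668) = -69900/5554 = -12.59.
k_S/k_T = (3.30×10^12/7.38×10^7)·exp(-12.59) = 44715 × 3.419×10^-6 = 0.153.

0.153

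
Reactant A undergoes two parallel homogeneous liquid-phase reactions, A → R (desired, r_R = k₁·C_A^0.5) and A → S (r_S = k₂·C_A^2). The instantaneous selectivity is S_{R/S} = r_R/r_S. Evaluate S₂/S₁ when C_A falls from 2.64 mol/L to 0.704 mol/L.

7.26

S_{R/S} = (k₁/k₂)·C_A^-1.5, so S₂/S₁ = (C_{A,2}/C_{A,1})^-1.5.
= (0.704/2.64)^(-1.5) = (0.2667)^(-1.5) = 7.26.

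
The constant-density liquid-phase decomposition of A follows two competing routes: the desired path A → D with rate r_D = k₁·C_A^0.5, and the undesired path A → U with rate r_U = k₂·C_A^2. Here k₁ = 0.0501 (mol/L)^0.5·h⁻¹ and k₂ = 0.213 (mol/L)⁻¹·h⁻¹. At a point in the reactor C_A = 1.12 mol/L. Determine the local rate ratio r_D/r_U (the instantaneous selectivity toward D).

0.198

S_{D/U} = r_D/r_U = (k₁·C_A^0.5)/(k₂·C_A^2) = (k₁/k₂)·C_A^-1.5.
= (0.0501×1.120^0.5) / (0.213×1.120^2) = 0.05302/0.2672 = 0.198.
The undesired path is higher order in A, so low C_A (CSTR or dilute feed) favours D.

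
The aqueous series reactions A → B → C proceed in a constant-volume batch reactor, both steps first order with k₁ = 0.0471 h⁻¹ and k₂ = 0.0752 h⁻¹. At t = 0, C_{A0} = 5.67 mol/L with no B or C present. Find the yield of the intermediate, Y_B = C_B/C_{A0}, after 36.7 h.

Solving the coupled first-order balances gives C_B(t) = [k₁/(k₂−k₁)]·C_{A0}·(e^(−k₁t) − e^(−k₂t)).
e^(−k₁t) = e^(−0.0471×36.7) = e^(−1.729) = 0.1775; e^(−k₂t) = e^(−2.760) = 0.06330.
C_B = 0.0471×5.67/(0.0752−0.0471) × (0.1775−0.06330) = 9.504×0.1142 = 1.086 mol/L.
Y_B = C_B/C_{A0} = 1.086/5.67 = 0.191.

0.191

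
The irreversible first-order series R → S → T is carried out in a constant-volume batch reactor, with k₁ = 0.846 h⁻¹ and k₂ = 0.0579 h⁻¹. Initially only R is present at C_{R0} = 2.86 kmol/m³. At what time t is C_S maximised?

3.40 h

The intermediate peaks when r₁ = r₂, i.e. k₁e^(−k₁t) = k₂e^(−k₂t), giving t_opt = ln(k₂/k₁)/(k₂−k₁).
= ln(0.0579/0.846)/(0.0579−0.846) = ln(0.06844)/-0.7881 = -2.682/-0.7881 = 3.40 h.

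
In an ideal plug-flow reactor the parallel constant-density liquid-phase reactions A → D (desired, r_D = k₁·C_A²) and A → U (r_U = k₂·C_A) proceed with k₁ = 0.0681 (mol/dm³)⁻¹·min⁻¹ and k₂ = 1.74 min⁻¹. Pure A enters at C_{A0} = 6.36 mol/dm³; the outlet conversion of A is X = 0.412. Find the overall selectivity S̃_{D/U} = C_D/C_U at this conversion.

C_A = C_{A0}(1−X) = 3.740 mol/dm³.
Along a PFR/batch, dC_U/dC_A = −r_U/(r_D+r_U) = −k₂/(k₂+k₁·C_A).
Integrating from C_{A0} to C_A: C_U = (1.74/0.0681)·ln[(1.74+0.0681·6.36)/(1.74+0.0681·3.74)] = 25.55·ln(2.173/1.995) = 2.189 mol/dm³.
Then C_D = (C_{A0}−C_A) − C_U = 2.620 − 2.189 = 0.4311 mol/dm³.
S̃_{D/U} = C_D/C_U = 0.4311/2.189 = 0.197.

0.197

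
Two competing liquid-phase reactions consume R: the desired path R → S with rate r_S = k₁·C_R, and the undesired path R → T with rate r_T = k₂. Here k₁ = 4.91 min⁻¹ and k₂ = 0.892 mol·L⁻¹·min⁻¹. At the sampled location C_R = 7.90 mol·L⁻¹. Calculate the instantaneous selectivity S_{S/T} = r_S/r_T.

S_{S/T} = r_S/r_T = (k₁·C_R)/(k₂) = (k₁/k₂)·C_R.
= (4.91×7.900) / (0.892) = 38.79/0.8920 = 43.5.

43.5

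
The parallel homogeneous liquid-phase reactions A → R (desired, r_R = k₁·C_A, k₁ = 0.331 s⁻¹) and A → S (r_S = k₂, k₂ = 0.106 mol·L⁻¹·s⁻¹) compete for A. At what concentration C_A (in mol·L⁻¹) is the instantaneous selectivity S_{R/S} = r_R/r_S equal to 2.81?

0.900 mol·L⁻¹

S_{R/S} = (k₁/k₂)·C_A ⇒ C_A = S·k₂/k₁.
= 2.81×0.106/0.331 = 0.900 mol·L⁻¹.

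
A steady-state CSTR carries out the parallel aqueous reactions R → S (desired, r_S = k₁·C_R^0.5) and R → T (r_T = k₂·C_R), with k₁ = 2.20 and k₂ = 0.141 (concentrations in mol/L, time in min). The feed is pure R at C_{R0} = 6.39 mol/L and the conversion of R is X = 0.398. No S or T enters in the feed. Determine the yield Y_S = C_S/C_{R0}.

0.354

Exit C_R = C_{R0}(1−X) = 6.39×0.602 = 3.847 mol/L.
Rates in a CSTR are evaluated at the outlet concentration: r_S = 2.20×3.847^0.5 = 4.315, r_T = 0.141×3.847 = 0.5424.
Fraction of consumed R going to S: r_S/(r_S+r_T) = 0.8883.
C_S = 0.8883·C_{R0}·X = 0.8883×6.39×0.398 = 2.26 mol/L; Y_S = C_S/C_{R0} = 0.354.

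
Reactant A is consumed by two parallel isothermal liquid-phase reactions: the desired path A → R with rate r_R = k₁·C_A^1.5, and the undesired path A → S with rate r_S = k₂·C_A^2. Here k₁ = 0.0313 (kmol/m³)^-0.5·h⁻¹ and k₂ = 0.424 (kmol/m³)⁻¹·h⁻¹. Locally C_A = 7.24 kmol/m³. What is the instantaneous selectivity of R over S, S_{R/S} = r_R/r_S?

0.0274

S_{R/S} = r_R/r_S = (k₁·C_A^1.5)/(k₂·C_A^2) = (k₁/k₂)·C_A^-0.5.
= (0.0313×7.240^1.5) / (0.424×7.240^2) = 0.6098/22.23 = 0.0274.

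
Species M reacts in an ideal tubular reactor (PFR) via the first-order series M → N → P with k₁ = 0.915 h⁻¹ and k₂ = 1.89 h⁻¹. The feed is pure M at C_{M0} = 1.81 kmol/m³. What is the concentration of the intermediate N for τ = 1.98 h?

0.237 kmol/m³

The intermediate concentration in a first-order A→B→C sequence is C_N = k₁C_{M0}(e^(−k₁τ) − e^(−k₂τ))/(k₂−k₁).
e^(−k₁τ) = e^(−0.915×1.98) = e^(−1.812) = 0.1634; e^(−k₂τ) = e^(−3.742) = 0.02370.
C_N = 0.915×1.81/(1.89−0.915) × (0.1634−0.02370) = 1.699×0.1397 = 0.2373 kmol/m³.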